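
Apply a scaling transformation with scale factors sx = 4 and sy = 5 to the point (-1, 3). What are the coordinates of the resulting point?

Scaling matrix:
[[4, 0], [0, 5]]
Result: (-1 × 4, 3 × 5) = (-4, 15)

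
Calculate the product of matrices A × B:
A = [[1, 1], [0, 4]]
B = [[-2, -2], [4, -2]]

Matrix multiplication:
C[0][0] = 1×-2 + 1×4 = 2
C[0][1] = 1×-2 + 1×-2 = -4
C[1][0] = 0×-2 + 4×4 = 16
C[1][1] = 0×-2 + 4×-2 = -8
Result: [[2, -4], [16, -8]]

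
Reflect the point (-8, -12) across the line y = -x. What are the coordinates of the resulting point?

Reflection across line y = -x: (-8, -12) → (12, 8)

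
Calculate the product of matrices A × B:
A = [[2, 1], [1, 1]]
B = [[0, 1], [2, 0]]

Matrix multiplication:
C[0][0] = 2×0 + 1×2 = 2
C[0][1] = 2×1 + 1×0 = 2
C[1][0] = 1×0 + 1×2 = 2
C[1][1] = 1×1 + 1×0 = 1
Result: [[2, 2], [2, 1]]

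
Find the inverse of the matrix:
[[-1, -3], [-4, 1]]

For [[a,b],[c,d]], inverse = (1/det)·[[d,-b],[-c,a]]
det = (-1)(1) - (-3)(-4) = -1 - 12 = -13
Inverse = (1/-13)·[[1, 3], [4, -1]]
= [[-1/13, -3/13], [-4/13, 1/13]]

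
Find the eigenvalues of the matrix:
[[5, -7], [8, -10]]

Characteristic equation: det(A - λI) = 0
λ² - (trace)λ + (det) = 0
trace = 5 + -10 = -5, det = (5)(-10) - (-7)(8) = 6
λ² - (-5)λ + (6) = 0
λ = (-5 ± √((-5)² - 4·(6))) / 2 = (-5 ± √1) / 2
Solving: λ = -3, -2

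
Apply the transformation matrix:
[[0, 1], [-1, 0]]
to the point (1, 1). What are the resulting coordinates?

Matrix multiplication:
[[0, 1], [-1, 0]] × [1, 1]ᵀ
= [(0)(1) + (1)(1), (-1)(1) + (0)(1)]ᵀ
= [1, -1]ᵀ
Result: (1, -1)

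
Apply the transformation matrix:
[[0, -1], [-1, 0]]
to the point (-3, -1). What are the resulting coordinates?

Matrix multiplication:
[[0, -1], [-1, 0]] × [-3, -1]ᵀ
= [(0)(-3) + (-1)(-1), (-1)(-3) + (0)(-1)]ᵀ
= [1, 3]ᵀ
Result: (1, 3)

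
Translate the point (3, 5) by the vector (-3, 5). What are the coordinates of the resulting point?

Translation by (-3, 5) (homogeneous matrix [[1, 0, -3], [0, 1, 5], [0, 0, 1]]):
x' = 3 + -3 = 0
y' = 5 + 5 = 10
Result: (0, 10)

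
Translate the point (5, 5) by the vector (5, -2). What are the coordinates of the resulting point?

Translation by (5, -2) (homogeneous matrix [[1, 0, 5], [0, 1, -2], [0, 0, 1]]):
x' = 5 + 5 = 10
y' = 5 + -2 = 3
Result: (10, 3)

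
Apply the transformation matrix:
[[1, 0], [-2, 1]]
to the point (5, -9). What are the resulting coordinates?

Matrix multiplication:
[[1, 0], [-2, 1]] × [5, -9]ᵀ
= [(1)(5) + (0)(-9), (-2)(5) + (1)(-9)]ᵀ
= [5, -19]ᵀ
Result: (5, -19)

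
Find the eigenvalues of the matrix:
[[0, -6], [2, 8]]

Characteristic equation: det(A - λI) = 0
λ² - (trace)λ + (det) = 0
trace = 0 + 8 = 8, det = (0)(8) - (-6)(2) = 12
λ² - (8)λ + (12) = 0
λ = (8 ± √((8)² - 4·(12))) / 2 = (8 ± √16) / 2
Solving: λ = 2, 6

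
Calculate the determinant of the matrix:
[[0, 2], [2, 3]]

For a 2×2 matrix [[a, b], [c, d]], det = ad - bc
det = (0)(3) - (2)(2) = 0 - 4 = -4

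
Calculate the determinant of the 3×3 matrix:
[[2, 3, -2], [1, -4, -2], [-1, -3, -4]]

Expansion along first row:
det = 2·det([[-4,-2],[-3,-4]]) - 3·det([[1,-2],[-1,-4]]) + -2·det([[1,-4],[-1,-3]])
    = 2·(-4·-4 - -2·-3) - 3·(1·-4 - -2·-1) + -2·(1·-3 - -4·-1)
    = 2·10 - 3·-6 + -2·-7
    = 20 + 18 + 14 = 52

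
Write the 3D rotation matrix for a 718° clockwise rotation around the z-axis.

Rotation matrix for clockwise 718° around z-axis:
A clockwise rotation by 718° is a counterclockwise rotation by -718°.
cos(-718°) = 0.9994, sin(-718°) = 0.0349
Result: [[0.9994, -0.0349, 0], [0.0349, 0.9994, 0], [0, 0, 1]]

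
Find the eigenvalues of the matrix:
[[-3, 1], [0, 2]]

Characteristic equation: det(A - λI) = 0
λ² - (trace)λ + (det) = 0
trace = -3 + 2 = -1, det = (-3)(2) - (1)(0) = -6
λ² - (-1)λ + (-6) = 0
λ = (-1 ± √((-1)² - 4·(-6))) / 2 = (-1 ± √25) / 2
Solving: λ = -3, 2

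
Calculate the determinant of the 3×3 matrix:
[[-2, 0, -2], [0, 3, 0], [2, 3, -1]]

Expansion along first row:
det = -2·det([[3,0],[3,-1]]) - 0·det([[0,0],[2,-1]]) + -2·det([[0,3],[2,3]])
    = -2·(3·-1 - 0·3) - 0·(0·-1 - 0·2) + -2·(0·3 - 3·2)
    = -2·-3 - 0·0 + -2·-6
    = 6 + 0 + 12 = 18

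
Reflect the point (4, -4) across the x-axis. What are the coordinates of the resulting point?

Reflection across x-axis: (4, -4) → (4, 4)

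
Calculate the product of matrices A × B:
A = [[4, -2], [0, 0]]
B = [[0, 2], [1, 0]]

Matrix multiplication:
C[0][0] = 4×0 + -2×1 = -2
C[0][1] = 4×2 + -2×0 = 8
C[1][0] = 0×0 + 0×1 = 0
C[1][1] = 0×2 + 0×0 = 0
Result: [[-2, 8], [0, 0]]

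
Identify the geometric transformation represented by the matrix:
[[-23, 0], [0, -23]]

This matrix represents: uniform scaling by factor -23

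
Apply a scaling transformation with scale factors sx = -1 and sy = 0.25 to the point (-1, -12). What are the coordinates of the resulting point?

Scaling matrix:
[[-1, 0], [0, 0.25]]
Result: (-1 × -1, -12 × 0.25) = (1, -3)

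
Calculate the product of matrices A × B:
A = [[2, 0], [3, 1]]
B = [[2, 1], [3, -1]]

Matrix multiplication:
C[0][0] = 2×2 + 0×3 = 4
C[0][1] = 2×1 + 0×-1 = 2
C[1][0] = 3×2 + 1×3 = 9
C[1][1] = 3×1 + 1×-1 = 2
Result: [[4, 2], [9, 2]]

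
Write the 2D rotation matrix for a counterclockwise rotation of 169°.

Rotation matrix formula: [[cos θ, -sin θ], [sin θ, cos θ]]
For θ = 169°:
cos(169°) = -0.9816
sin(169°) = 0.1908
Result: [[-0.9816, -0.1908], [0.1908, -0.9816]]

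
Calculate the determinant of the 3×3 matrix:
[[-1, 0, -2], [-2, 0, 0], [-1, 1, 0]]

Expansion along first row:
det = -1·det([[0,0],[1,0]]) - 0·det([[-2,0],[-1,0]]) + -2·det([[-2,0],[-1,1]])
    = -1·(0·0 - 0·1) - 0·(-2·0 - 0·-1) + -2·(-2·1 - 0·-1)
    = -1·0 - 0·0 + -2·-2
    = 0 + 0 + 4 = 4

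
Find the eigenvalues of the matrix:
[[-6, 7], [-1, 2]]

Characteristic equation: det(A - λI) = 0
λ² - (trace)λ + (det) = 0
trace = -6 + 2 = -4, det = (-6)(2) - (7)(-1) = -5
λ² - (-4)λ + (-5) = 0
λ = (-4 ± √((-4)² - 4·(-5))) / 2 = (-4 ± √36) / 2
Solving: λ = -5, 1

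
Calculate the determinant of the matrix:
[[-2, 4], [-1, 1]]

For a 2×2 matrix [[a, b], [c, d]], det = ad - bc
det = (-2)(1) - (4)(-1) = -2 - -4 = 2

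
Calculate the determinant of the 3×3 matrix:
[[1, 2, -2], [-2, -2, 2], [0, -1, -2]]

Expansion along first row:
det = 1·det([[-2,2],[-1,-2]]) - 2·det([[-2,2],[0,-2]]) + -2·det([[-2,-2],[0,-1]])
    = 1·(-2·-2 - 2·-1) - 2·(-2·-2 - 2·0) + -2·(-2·-1 - -2·0)
    = 1·6 - 2·4 + -2·2
    = 6 + -8 + -4 = -6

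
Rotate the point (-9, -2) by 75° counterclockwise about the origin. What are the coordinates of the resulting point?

Rotation matrix for 75°: [[cos 75°, -sin 75°], [sin 75°, cos 75°]] ≈ [[0.258819, -0.965926], [0.965926, 0.258819]]
[[0.258819, -0.965926], [0.965926, 0.258819]] × [-9, -2]ᵀ ≈ [-0.3975, -9.2110]ᵀ
Result: (-0.3975, -9.2110)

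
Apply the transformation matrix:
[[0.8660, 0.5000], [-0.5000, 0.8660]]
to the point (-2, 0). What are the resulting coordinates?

Matrix multiplication:
[[0.8660, 0.5000], [-0.5000, 0.8660]] × [-2, 0]ᵀ
= [(0.8660)(-2) + (0.5000)(0), (-0.5000)(-2) + (0.8660)(0)]ᵀ
= [-1.7320, 1]ᵀ
Result: (-1.7320, 1)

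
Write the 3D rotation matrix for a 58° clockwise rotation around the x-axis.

Rotation matrix for clockwise 58° around x-axis:
A clockwise rotation by 58° is a counterclockwise rotation by -58°.
cos(-58°) = 0.5299, sin(-58°) = -0.8480
Result: [[1, 0, 0], [0, 0.5299, 0.8480], [0, -0.8480, 0.5299]]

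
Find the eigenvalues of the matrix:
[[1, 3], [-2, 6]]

Characteristic equation: det(A - λI) = 0
λ² - (trace)λ + (det) = 0
trace = 1 + 6 = 7, det = (1)(6) - (3)(-2) = 12
λ² - (7)λ + (12) = 0
λ = (7 ± √((7)² - 4·(12))) / 2 = (7 ± √1) / 2
Solving: λ = 3, 4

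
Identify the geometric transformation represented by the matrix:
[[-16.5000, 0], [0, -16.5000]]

This matrix represents: uniform scaling by factor -16.5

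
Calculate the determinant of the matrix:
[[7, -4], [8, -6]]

For a 2×2 matrix [[a, b], [c, d]], det = ad - bc
det = (7)(-6) - (-4)(8) = -42 - -32 = -10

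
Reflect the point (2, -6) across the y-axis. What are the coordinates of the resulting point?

Reflection across y-axis: (2, -6) → (-2, -6)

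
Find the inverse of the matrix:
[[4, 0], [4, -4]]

For [[a,b],[c,d]], inverse = (1/det)·[[d,-b],[-c,a]]
det = (4)(-4) - (0)(4) = -16 - 0 = -16
Inverse = (1/-16)·[[-4, 0], [-4, 4]]
= [[1/4, 0], [1/4, -1/4]]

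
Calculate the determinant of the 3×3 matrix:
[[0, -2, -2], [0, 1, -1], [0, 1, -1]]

Expansion along first row:
det = 0·det([[1,-1],[1,-1]]) - -2·det([[0,-1],[0,-1]]) + -2·det([[0,1],[0,1]])
    = 0·(1·-1 - -1·1) - -2·(0·-1 - -1·0) + -2·(0·1 - 1·0)
    = 0·0 - -2·0 + -2·0
    = 0 + 0 + 0 = 0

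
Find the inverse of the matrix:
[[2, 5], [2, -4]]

For [[a,b],[c,d]], inverse = (1/det)·[[d,-b],[-c,a]]
det = (2)(-4) - (5)(2) = -8 - 10 = -18
Inverse = (1/-18)·[[-4, -5], [-2, 2]]
= [[2/9, 5/18], [1/9, -1/9]]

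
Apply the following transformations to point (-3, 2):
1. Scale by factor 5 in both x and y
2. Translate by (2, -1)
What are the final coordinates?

Step 1: Scale (-3, 2) by 5 → (-15, 10)
Step 2: Translate by (2, -1) → (-13, 9)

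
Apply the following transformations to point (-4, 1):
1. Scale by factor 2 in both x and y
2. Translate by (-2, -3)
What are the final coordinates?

Step 1: Scale (-4, 1) by 2 → (-8, 2)
Step 2: Translate by (-2, -3) → (-10, -1)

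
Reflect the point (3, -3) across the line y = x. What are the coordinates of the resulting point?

Reflection across line y = x: (3, -3) → (-3, 3)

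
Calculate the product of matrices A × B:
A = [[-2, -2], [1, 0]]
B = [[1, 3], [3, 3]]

Matrix multiplication:
C[0][0] = -2×1 + -2×3 = -8
C[0][1] = -2×3 + -2×3 = -12
C[1][0] = 1×1 + 0×3 = 1
C[1][1] = 1×3 + 0×3 = 3
Result: [[-8, -12], [1, 3]]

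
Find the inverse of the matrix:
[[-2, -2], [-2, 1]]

For [[a,b],[c,d]], inverse = (1/det)·[[d,-b],[-c,a]]
det = (-2)(1) - (-2)(-2) = -2 - 4 = -6
Inverse = (1/-6)·[[1, 2], [2, -2]]
= [[-1/6, -1/3], [-1/3, 1/3]]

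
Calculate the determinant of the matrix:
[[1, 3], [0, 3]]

For a 2×2 matrix [[a, b], [c, d]], det = ad - bc
det = (1)(3) - (3)(0) = 3 - 0 = 3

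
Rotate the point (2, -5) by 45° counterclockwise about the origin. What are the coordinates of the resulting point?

Rotation matrix for 45°: [[cos 45°, -sin 45°], [sin 45°, cos 45°]] ≈ [[0.707107, -0.707107], [0.707107, 0.707107]]
[[0.707107, -0.707107], [0.707107, 0.707107]] × [2, -5]ᵀ ≈ [4.9497, -2.1213]ᵀ
Result: (4.9497, -2.1213)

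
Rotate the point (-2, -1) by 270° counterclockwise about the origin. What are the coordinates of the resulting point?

Rotation matrix for 270°: [[cos 270°, -sin 270°], [sin 270°, cos 270°]] = [[0, 1], [-1, 0]]
[[0, 1], [-1, 0]] × [-2, -1]ᵀ = [-1, 2]ᵀ
Result: (-1, 2)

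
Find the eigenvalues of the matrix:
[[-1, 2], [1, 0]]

Characteristic equation: det(A - λI) = 0
λ² - (trace)λ + (det) = 0
trace = -1 + 0 = -1, det = (-1)(0) - (2)(1) = -2
λ² - (-1)λ + (-2) = 0
λ = (-1 ± √((-1)² - 4·(-2))) / 2 = (-1 ± √9) / 2
Solving: λ = -2, 1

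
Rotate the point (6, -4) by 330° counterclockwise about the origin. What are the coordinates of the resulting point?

Rotation matrix for 330°: [[cos 330°, -sin 330°], [sin 330°, cos 330°]] ≈ [[0.866025, 0.500000], [-0.500000, 0.866025]]
[[0.866025, 0.500000], [-0.500000, 0.866025]] × [6, -4]ᵀ ≈ [3.1962, -6.4641]ᵀ
Result: (3.1962, -6.4641)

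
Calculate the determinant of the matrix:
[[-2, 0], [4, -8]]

For a 2×2 matrix [[a, b], [c, d]], det = ad - bc
det = (-2)(-8) - (0)(4) = 16 - 0 = 16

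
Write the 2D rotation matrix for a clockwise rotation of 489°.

Rotation matrix formula: [[cos θ, -sin θ], [sin θ, cos θ]]
A clockwise rotation by 489° is equivalent to a counterclockwise rotation by -489°.
For θ = -489°:
cos(-489°) = -0.6293
sin(-489°) = -0.7771
Result: [[-0.6293, 0.7771], [-0.7771, -0.6293]]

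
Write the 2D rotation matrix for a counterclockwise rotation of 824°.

Rotation matrix formula: [[cos θ, -sin θ], [sin θ, cos θ]]
For θ = 824°:
cos(824°) = -0.2419
sin(824°) = 0.9703
Result: [[-0.2419, -0.9703], [0.9703, -0.2419]]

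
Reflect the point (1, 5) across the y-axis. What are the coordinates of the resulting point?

Reflection across y-axis: (1, 5) → (-1, 5)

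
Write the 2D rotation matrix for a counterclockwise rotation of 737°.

Rotation matrix formula: [[cos θ, -sin θ], [sin θ, cos θ]]
For θ = 737°:
cos(737°) = 0.9563
sin(737°) = 0.2924
Result: [[0.9563, -0.2924], [0.2924, 0.9563]]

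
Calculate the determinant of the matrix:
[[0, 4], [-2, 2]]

For a 2×2 matrix [[a, b], [c, d]], det = ad - bc
det = (0)(2) - (4)(-2) = 0 - -8 = 8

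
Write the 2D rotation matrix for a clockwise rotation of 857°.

Rotation matrix formula: [[cos θ, -sin θ], [sin θ, cos θ]]
A clockwise rotation by 857° is equivalent to a counterclockwise rotation by -857°.
For θ = -857°:
cos(-857°) = -0.7314
sin(-857°) = -0.6820
Result: [[-0.7314, 0.6820], [-0.6820, -0.7314]]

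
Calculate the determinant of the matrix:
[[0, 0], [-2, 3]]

For a 2×2 matrix [[a, b], [c, d]], det = ad - bc
det = (0)(3) - (0)(-2) = 0 - 0 = 0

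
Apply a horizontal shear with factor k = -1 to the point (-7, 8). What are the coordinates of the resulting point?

Shear matrix for horizontal shear with factor k = -1:
[[1, -1], [0, 1]]
Result: (-7, 8) → (-15, 8)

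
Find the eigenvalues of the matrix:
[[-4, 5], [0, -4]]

Characteristic equation: det(A - λI) = 0
λ² - (trace)λ + (det) = 0
trace = -4 + -4 = -8, det = (-4)(-4) - (5)(0) = 16
λ² - (-8)λ + (16) = 0
λ = (-8 ± √((-8)² - 4·(16))) / 2 = (-8 ± √0) / 2
Solving: λ = -4, -4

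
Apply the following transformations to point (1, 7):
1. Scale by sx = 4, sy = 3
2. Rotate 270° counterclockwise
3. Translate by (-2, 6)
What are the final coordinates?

Step 1: Scale → (4, 21)
Step 2: Rotate 270° → (21, -4)
Step 3: Translate → (19, 2)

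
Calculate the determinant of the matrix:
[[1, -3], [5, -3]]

For a 2×2 matrix [[a, b], [c, d]], det = ad - bc
det = (1)(-3) - (-3)(5) = -3 - -15 = 12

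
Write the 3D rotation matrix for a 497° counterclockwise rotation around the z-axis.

Rotation matrix for counterclockwise 497° around z-axis:
cos(497°) = -0.7314, sin(497°) = 0.6820
Result: [[-0.7314, -0.6820, 0], [0.6820, -0.7314, 0], [0, 0, 1]]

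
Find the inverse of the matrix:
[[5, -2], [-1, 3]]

For [[a,b],[c,d]], inverse = (1/det)·[[d,-b],[-c,a]]
det = (5)(3) - (-2)(-1) = 15 - 2 = 13
Inverse = (1/13)·[[3, 2], [1, 5]]
= [[3/13, 2/13], [1/13, 5/13]]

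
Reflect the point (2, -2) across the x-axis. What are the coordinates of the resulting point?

Reflection across x-axis: (2, -2) → (2, 2)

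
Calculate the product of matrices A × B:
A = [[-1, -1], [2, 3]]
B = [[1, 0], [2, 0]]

Matrix multiplication:
C[0][0] = -1×1 + -1×2 = -3
C[0][1] = -1×0 + -1×0 = 0
C[1][0] = 2×1 + 3×2 = 8
C[1][1] = 2×0 + 3×0 = 0
Result: [[-3, 0], [8, 0]]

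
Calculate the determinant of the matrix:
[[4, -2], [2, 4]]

For a 2×2 matrix [[a, b], [c, d]], det = ad - bc
det = (4)(4) - (-2)(2) = 16 - -4 = 20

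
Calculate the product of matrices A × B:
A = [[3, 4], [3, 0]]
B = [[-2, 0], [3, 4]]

Matrix multiplication:
C[0][0] = 3×-2 + 4×3 = 6
C[0][1] = 3×0 + 4×4 = 16
C[1][0] = 3×-2 + 0×3 = -6
C[1][1] = 3×0 + 0×4 = 0
Result: [[6, 16], [-6, 0]]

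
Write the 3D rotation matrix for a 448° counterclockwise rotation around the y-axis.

Rotation matrix for counterclockwise 448° around y-axis:
cos(448°) = 0.0349, sin(448°) = 0.9994
Result: [[0.0349, 0, 0.9994], [0, 1, 0], [-0.9994, 0, 0.0349]]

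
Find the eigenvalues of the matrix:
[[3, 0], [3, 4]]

Characteristic equation: det(A - λI) = 0
λ² - (trace)λ + (det) = 0
trace = 3 + 4 = 7, det = (3)(4) - (0)(3) = 12
λ² - (7)λ + (12) = 0
λ = (7 ± √((7)² - 4·(12))) / 2 = (7 ± √1) / 2
Solving: λ = 3, 4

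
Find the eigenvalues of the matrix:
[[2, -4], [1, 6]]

Characteristic equation: det(A - λI) = 0
λ² - (trace)λ + (det) = 0
trace = 2 + 6 = 8, det = (2)(6) - (-4)(1) = 16
λ² - (8)λ + (16) = 0
λ = (8 ± √((8)² - 4·(16))) / 2 = (8 ± √0) / 2
Solving: λ = 4, 4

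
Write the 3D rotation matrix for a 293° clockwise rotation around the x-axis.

Rotation matrix for clockwise 293° around x-axis:
A clockwise rotation by 293° is a counterclockwise rotation by -293°.
cos(-293°) = 0.3907, sin(-293°) = 0.9205
Result: [[1, 0, 0], [0, 0.3907, -0.9205], [0, 0.9205, 0.3907]]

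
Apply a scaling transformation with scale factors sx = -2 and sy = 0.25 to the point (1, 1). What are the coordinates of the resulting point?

Scaling matrix:
[[-2, 0], [0, 0.25]]
Result: (1 × -2, 1 × 0.25) = (-2, 0.25)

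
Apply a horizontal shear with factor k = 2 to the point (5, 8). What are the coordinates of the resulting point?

Shear matrix for horizontal shear with factor k = 2:
[[1, 2], [0, 1]]
Result: (5, 8) → (21, 8)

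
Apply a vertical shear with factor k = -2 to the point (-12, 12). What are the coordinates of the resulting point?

Shear matrix for vertical shear with factor k = -2:
[[1, 0], [-2, 1]]
Result: (-12, 12) → (-12, 36)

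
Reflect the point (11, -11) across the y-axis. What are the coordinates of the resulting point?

Reflection across y-axis: (11, -11) → (-11, -11)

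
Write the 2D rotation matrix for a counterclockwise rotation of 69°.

Rotation matrix formula: [[cos θ, -sin θ], [sin θ, cos θ]]
For θ = 69°:
cos(69°) = 0.3584
sin(69°) = 0.9336
Result: [[0.3584, -0.9336], [0.9336, 0.3584]]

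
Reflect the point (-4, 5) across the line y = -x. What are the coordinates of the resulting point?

Reflection across line y = -x: (-4, 5) → (-5, 4)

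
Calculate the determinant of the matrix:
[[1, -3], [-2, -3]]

For a 2×2 matrix [[a, b], [c, d]], det = ad - bc
det = (1)(-3) - (-3)(-2) = -3 - 6 = -9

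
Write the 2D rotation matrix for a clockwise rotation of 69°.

Rotation matrix formula: [[cos θ, -sin θ], [sin θ, cos θ]]
A clockwise rotation by 69° is equivalent to a counterclockwise rotation by -69°.
For θ = -69°:
cos(-69°) = 0.3584
sin(-69°) = -0.9336
Result: [[0.3584, 0.9336], [-0.9336, 0.3584]]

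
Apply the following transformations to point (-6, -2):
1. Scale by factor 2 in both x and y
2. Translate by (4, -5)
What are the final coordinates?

Step 1: Scale (-6, -2) by 2 → (-12, -4)
Step 2: Translate by (4, -5) → (-8, -9)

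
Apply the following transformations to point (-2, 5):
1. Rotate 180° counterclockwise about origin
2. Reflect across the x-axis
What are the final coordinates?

Step 1: Rotate 180° → (2, -5)
Step 2: Reflect across x-axis → (2, 5)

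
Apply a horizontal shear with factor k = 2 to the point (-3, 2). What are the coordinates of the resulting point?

Shear matrix for horizontal shear with factor k = 2:
[[1, 2], [0, 1]]
Result: (-3, 2) → (1, 2)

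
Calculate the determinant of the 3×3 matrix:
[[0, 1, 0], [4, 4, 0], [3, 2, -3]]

Expansion along first row:
det = 0·det([[4,0],[2,-3]]) - 1·det([[4,0],[3,-3]]) + 0·det([[4,4],[3,2]])
    = 0·(4·-3 - 0·2) - 1·(4·-3 - 0·3) + 0·(4·2 - 4·3)
    = 0·-12 - 1·-12 + 0·-4
    = 0 + 12 + 0 = 12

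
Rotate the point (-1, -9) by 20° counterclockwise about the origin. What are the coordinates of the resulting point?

Rotation matrix for 20°: [[cos 20°, -sin 20°], [sin 20°, cos 20°]] ≈ [[0.939693, -0.342020], [0.342020, 0.939693]]
[[0.939693, -0.342020], [0.342020, 0.939693]] × [-1, -9]ᵀ ≈ [2.1385, -8.7993]ᵀ
Result: (2.1385, -8.7993)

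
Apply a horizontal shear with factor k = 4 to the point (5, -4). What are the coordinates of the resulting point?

Shear matrix for horizontal shear with factor k = 4:
[[1, 4], [0, 1]]
Result: (5, -4) → (-11, -4)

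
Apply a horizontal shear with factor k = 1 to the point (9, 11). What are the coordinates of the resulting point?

Shear matrix for horizontal shear with factor k = 1:
[[1, 1], [0, 1]]
Result: (9, 11) → (20, 11)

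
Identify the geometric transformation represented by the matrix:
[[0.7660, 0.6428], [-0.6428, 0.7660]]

This matrix represents: rotation by 320° counterclockwise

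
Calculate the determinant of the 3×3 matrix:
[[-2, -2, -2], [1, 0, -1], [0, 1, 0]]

Expansion along first row:
det = -2·det([[0,-1],[1,0]]) - -2·det([[1,-1],[0,0]]) + -2·det([[1,0],[0,1]])
    = -2·(0·0 - -1·1) - -2·(1·0 - -1·0) + -2·(1·1 - 0·0)
    = -2·1 - -2·0 + -2·1
    = -2 + 0 + -2 = -4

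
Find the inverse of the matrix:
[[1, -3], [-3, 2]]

For [[a,b],[c,d]], inverse = (1/det)·[[d,-b],[-c,a]]
det = (1)(2) - (-3)(-3) = 2 - 9 = -7
Inverse = (1/-7)·[[2, 3], [3, 1]]
= [[-2/7, -3/7], [-3/7, -1/7]]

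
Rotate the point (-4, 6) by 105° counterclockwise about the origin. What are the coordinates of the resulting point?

Rotation matrix for 105°: [[cos 105°, -sin 105°], [sin 105°, cos 105°]] ≈ [[-0.258819, -0.965926], [0.965926, -0.258819]]
[[-0.258819, -0.965926], [0.965926, -0.258819]] × [-4, 6]ᵀ ≈ [-4.7603, -5.4166]ᵀ
Result: (-4.7603, -5.4166)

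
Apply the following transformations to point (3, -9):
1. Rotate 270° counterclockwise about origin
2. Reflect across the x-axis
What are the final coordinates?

Step 1: Rotate 270° → (-9, -3)
Step 2: Reflect across x-axis → (-9, 3)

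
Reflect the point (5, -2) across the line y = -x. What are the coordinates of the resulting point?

Reflection across line y = -x: (5, -2) → (2, -5)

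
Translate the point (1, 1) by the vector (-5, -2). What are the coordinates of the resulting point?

Translation by (-5, -2) (homogeneous matrix [[1, 0, -5], [0, 1, -2], [0, 0, 1]]):
x' = 1 + -5 = -4
y' = 1 + -2 = -1
Result: (-4, -1)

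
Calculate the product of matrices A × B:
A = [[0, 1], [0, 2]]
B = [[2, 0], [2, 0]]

Matrix multiplication:
C[0][0] = 0×2 + 1×2 = 2
C[0][1] = 0×0 + 1×0 = 0
C[1][0] = 0×2 + 2×2 = 4
C[1][1] = 0×0 + 2×0 = 0
Result: [[2, 0], [4, 0]]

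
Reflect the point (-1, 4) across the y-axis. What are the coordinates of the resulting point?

Reflection across y-axis: (-1, 4) → (1, 4)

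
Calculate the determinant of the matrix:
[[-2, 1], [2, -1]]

For a 2×2 matrix [[a, b], [c, d]], det = ad - bc
det = (-2)(-1) - (1)(2) = 2 - 2 = 0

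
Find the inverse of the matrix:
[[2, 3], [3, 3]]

For [[a,b],[c,d]], inverse = (1/det)·[[d,-b],[-c,a]]
det = (2)(3) - (3)(3) = 6 - 9 = -3
Inverse = (1/-3)·[[3, -3], [-3, 2]]
= [[-1, 1], [1, -2/3]]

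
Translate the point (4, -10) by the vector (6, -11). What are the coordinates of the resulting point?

Translation by (6, -11) (homogeneous matrix [[1, 0, 6], [0, 1, -11], [0, 0, 1]]):
x' = 4 + 6 = 10
y' = -10 + -11 = -21
Result: (10, -21)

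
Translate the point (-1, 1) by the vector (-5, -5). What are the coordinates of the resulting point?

Translation by (-5, -5) (homogeneous matrix [[1, 0, -5], [0, 1, -5], [0, 0, 1]]):
x' = -1 + -5 = -6
y' = 1 + -5 = -4
Result: (-6, -4)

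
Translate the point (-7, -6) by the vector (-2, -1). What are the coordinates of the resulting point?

Translation by (-2, -1) (homogeneous matrix [[1, 0, -2], [0, 1, -1], [0, 0, 1]]):
x' = -7 + -2 = -9
y' = -6 + -1 = -7
Result: (-9, -7)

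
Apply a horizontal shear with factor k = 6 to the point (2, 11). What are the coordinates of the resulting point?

Shear matrix for horizontal shear with factor k = 6:
[[1, 6], [0, 1]]
Result: (2, 11) → (68, 11)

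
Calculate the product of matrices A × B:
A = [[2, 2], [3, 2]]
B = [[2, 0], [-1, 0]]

Matrix multiplication:
C[0][0] = 2×2 + 2×-1 = 2
C[0][1] = 2×0 + 2×0 = 0
C[1][0] = 3×2 + 2×-1 = 4
C[1][1] = 3×0 + 2×0 = 0
Result: [[2, 0], [4, 0]]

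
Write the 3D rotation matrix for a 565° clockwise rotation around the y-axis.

Rotation matrix for clockwise 565° around y-axis:
A clockwise rotation by 565° is a counterclockwise rotation by -565°.
cos(-565°) = -0.9063, sin(-565°) = 0.4226
Result: [[-0.9063, 0, 0.4226], [0, 1, 0], [-0.4226, 0, -0.9063]]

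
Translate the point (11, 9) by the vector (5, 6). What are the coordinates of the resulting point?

Translation by (5, 6) (homogeneous matrix [[1, 0, 5], [0, 1, 6], [0, 0, 1]]):
x' = 11 + 5 = 16
y' = 9 + 6 = 15
Result: (16, 15)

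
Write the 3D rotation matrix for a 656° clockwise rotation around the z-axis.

Rotation matrix for clockwise 656° around z-axis:
A clockwise rotation by 656° is a counterclockwise rotation by -656°.
cos(-656°) = 0.4384, sin(-656°) = 0.8988
Result: [[0.4384, -0.8988, 0], [0.8988, 0.4384, 0], [0, 0, 1]]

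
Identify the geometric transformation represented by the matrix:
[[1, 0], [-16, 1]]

This matrix represents: vertical shear with factor -16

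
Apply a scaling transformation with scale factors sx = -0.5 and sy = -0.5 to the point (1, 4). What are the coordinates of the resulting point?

Scaling matrix:
[[-0.50, 0], [0, -0.50]]
Result: (1 × -0.5, 4 × -0.5) = (-0.5, -2)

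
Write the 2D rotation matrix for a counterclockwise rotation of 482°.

Rotation matrix formula: [[cos θ, -sin θ], [sin θ, cos θ]]
For θ = 482°:
cos(482°) = -0.5299
sin(482°) = 0.8480
Result: [[-0.5299, -0.8480], [0.8480, -0.5299]]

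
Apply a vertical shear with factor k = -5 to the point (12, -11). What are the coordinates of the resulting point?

Shear matrix for vertical shear with factor k = -5:
[[1, 0], [-5, 1]]
Result: (12, -11) → (12, -71)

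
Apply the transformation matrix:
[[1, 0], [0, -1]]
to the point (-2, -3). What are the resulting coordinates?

Matrix multiplication:
[[1, 0], [0, -1]] × [-2, -3]ᵀ
= [(1)(-2) + (0)(-3), (0)(-2) + (-1)(-3)]ᵀ
= [-2, 3]ᵀ
Result: (-2, 3)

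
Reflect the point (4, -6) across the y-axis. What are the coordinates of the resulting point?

Reflection across y-axis: (4, -6) → (-4, -6)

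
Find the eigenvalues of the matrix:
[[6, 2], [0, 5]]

Characteristic equation: det(A - λI) = 0
λ² - (trace)λ + (det) = 0
trace = 6 + 5 = 11, det = (6)(5) - (2)(0) = 30
λ² - (11)λ + (30) = 0
λ = (11 ± √((11)² - 4·(30))) / 2 = (11 ± √1) / 2
Solving: λ = 5, 6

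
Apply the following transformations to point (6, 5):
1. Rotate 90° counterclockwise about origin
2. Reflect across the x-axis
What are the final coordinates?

Step 1: Rotate 90° → (-5, 6)
Step 2: Reflect across x-axis → (-5, -6)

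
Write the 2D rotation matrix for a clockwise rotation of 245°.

Rotation matrix formula: [[cos θ, -sin θ], [sin θ, cos θ]]
A clockwise rotation by 245° is equivalent to a counterclockwise rotation by -245°.
For θ = -245°:
cos(-245°) = -0.4226
sin(-245°) = 0.9063
Result: [[-0.4226, -0.9063], [0.9063, -0.4226]]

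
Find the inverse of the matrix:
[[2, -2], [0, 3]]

For [[a,b],[c,d]], inverse = (1/det)·[[d,-b],[-c,a]]
det = (2)(3) - (-2)(0) = 6 - 0 = 6
Inverse = (1/6)·[[3, 2], [0, 2]]
= [[1/2, 1/3], [0, 1/3]]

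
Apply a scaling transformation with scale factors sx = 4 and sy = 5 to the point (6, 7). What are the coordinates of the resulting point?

Scaling matrix:
[[4, 0], [0, 5]]
Result: (6 × 4, 7 × 5) = (24, 35)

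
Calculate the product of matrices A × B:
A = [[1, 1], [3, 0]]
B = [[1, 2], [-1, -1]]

Matrix multiplication:
C[0][0] = 1×1 + 1×-1 = 0
C[0][1] = 1×2 + 1×-1 = 1
C[1][0] = 3×1 + 0×-1 = 3
C[1][1] = 3×2 + 0×-1 = 6
Result: [[0, 1], [3, 6]]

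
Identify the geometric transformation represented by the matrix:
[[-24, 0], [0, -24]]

This matrix represents: uniform scaling by factor -24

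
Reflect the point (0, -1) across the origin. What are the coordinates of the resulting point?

Reflection across origin: (0, -1) → (0, 1)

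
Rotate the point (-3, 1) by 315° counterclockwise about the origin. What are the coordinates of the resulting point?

Rotation matrix for 315°: [[cos 315°, -sin 315°], [sin 315°, cos 315°]] ≈ [[0.707107, 0.707107], [-0.707107, 0.707107]]
[[0.707107, 0.707107], [-0.707107, 0.707107]] × [-3, 1]ᵀ ≈ [-1.4142, 2.8284]ᵀ
Result: (-1.4142, 2.8284)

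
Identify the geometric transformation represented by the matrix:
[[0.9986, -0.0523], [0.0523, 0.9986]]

This matrix represents: rotation by 3° counterclockwise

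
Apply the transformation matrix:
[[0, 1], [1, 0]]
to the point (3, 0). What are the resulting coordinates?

Matrix multiplication:
[[0, 1], [1, 0]] × [3, 0]ᵀ
= [(0)(3) + (1)(0), (1)(3) + (0)(0)]ᵀ
= [0, 3]ᵀ
Result: (0, 3)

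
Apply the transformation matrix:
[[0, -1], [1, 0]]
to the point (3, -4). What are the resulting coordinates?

Matrix multiplication:
[[0, -1], [1, 0]] × [3, -4]ᵀ
= [(0)(3) + (-1)(-4), (1)(3) + (0)(-4)]ᵀ
= [4, 3]ᵀ
Result: (4, 3)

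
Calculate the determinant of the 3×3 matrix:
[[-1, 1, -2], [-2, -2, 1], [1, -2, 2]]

Expansion along first row:
det = -1·det([[-2,1],[-2,2]]) - 1·det([[-2,1],[1,2]]) + -2·det([[-2,-2],[1,-2]])
    = -1·(-2·2 - 1·-2) - 1·(-2·2 - 1·1) + -2·(-2·-2 - -2·1)
    = -1·-2 - 1·-5 + -2·6
    = 2 + 5 + -12 = -5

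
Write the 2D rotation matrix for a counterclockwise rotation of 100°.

Rotation matrix formula: [[cos θ, -sin θ], [sin θ, cos θ]]
For θ = 100°:
cos(100°) = -0.1736
sin(100°) = 0.9848
Result: [[-0.1736, -0.9848], [0.9848, -0.1736]]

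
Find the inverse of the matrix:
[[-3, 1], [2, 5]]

For [[a,b],[c,d]], inverse = (1/det)·[[d,-b],[-c,a]]
det = (-3)(5) - (1)(2) = -15 - 2 = -17
Inverse = (1/-17)·[[5, -1], [-2, -3]]
= [[-5/17, 1/17], [2/17, 3/17]]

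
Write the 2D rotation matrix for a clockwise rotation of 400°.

Rotation matrix formula: [[cos θ, -sin θ], [sin θ, cos θ]]
A clockwise rotation by 400° is equivalent to a counterclockwise rotation by -400°.
For θ = -400°:
cos(-400°) = 0.7660
sin(-400°) = -0.6428
Result: [[0.7660, 0.6428], [-0.6428, 0.7660]]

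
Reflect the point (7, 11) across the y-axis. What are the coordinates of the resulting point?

Reflection across y-axis: (7, 11) → (-7, 11)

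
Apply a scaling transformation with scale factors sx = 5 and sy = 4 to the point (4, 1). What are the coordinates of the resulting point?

Scaling matrix:
[[5, 0], [0, 4]]
Result: (4 × 5, 1 × 4) = (20, 4)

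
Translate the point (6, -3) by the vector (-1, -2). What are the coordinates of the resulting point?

Translation by (-1, -2) (homogeneous matrix [[1, 0, -1], [0, 1, -2], [0, 0, 1]]):
x' = 6 + -1 = 5
y' = -3 + -2 = -5
Result: (5, -5)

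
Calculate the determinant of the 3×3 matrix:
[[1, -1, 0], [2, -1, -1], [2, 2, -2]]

Expansion along first row:
det = 1·det([[-1,-1],[2,-2]]) - -1·det([[2,-1],[2,-2]]) + 0·det([[2,-1],[2,2]])
    = 1·(-1·-2 - -1·2) - -1·(2·-2 - -1·2) + 0·(2·2 - -1·2)
    = 1·4 - -1·-2 + 0·6
    = 4 + -2 + 0 = 2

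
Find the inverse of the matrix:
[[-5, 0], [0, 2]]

For [[a,b],[c,d]], inverse = (1/det)·[[d,-b],[-c,a]]
det = (-5)(2) - (0)(0) = -10 - 0 = -10
Inverse = (1/-10)·[[2, 0], [0, -5]]
= [[-1/5, 0], [0, 1/2]]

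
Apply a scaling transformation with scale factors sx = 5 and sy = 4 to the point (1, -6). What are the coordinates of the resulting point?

Scaling matrix:
[[5, 0], [0, 4]]
Result: (1 × 5, -6 × 4) = (5, -24)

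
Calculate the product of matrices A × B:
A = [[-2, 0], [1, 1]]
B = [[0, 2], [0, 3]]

Matrix multiplication:
C[0][0] = -2×0 + 0×0 = 0
C[0][1] = -2×2 + 0×3 = -4
C[1][0] = 1×0 + 1×0 = 0
C[1][1] = 1×2 + 1×3 = 5
Result: [[0, -4], [0, 5]]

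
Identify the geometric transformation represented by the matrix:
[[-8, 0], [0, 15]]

This matrix represents: non-uniform scaling by sx = -8, sy = 15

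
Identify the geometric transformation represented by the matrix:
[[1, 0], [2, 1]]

This matrix represents: vertical shear with factor 2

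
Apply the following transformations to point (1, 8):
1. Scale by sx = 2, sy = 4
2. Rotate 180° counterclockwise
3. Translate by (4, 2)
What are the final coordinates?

Step 1: Scale → (2, 32)
Step 2: Rotate 180° → (-2, -32)
Step 3: Translate → (2, -30)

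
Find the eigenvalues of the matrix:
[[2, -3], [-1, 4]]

Characteristic equation: det(A - λI) = 0
λ² - (trace)λ + (det) = 0
trace = 2 + 4 = 6, det = (2)(4) - (-3)(-1) = 5
λ² - (6)λ + (5) = 0
λ = (6 ± √((6)² - 4·(5))) / 2 = (6 ± √16) / 2
Solving: λ = 1, 5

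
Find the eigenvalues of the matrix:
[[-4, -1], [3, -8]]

Characteristic equation: det(A - λI) = 0
λ² - (trace)λ + (det) = 0
trace = -4 + -8 = -12, det = (-4)(-8) - (-1)(3) = 35
λ² - (-12)λ + (35) = 0
λ = (-12 ± √((-12)² - 4·(35))) / 2 = (-12 ± √4) / 2
Solving: λ = -7, -5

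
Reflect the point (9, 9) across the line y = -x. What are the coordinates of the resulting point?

Reflection across line y = -x: (9, 9) → (-9, -9)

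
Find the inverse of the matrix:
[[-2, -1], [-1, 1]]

For [[a,b],[c,d]], inverse = (1/det)·[[d,-b],[-c,a]]
det = (-2)(1) - (-1)(-1) = -2 - 1 = -3
Inverse = (1/-3)·[[1, 1], [1, -2]]
= [[-1/3, -1/3], [-1/3, 2/3]]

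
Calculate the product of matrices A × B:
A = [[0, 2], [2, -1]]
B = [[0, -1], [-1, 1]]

Matrix multiplication:
C[0][0] = 0×0 + 2×-1 = -2
C[0][1] = 0×-1 + 2×1 = 2
C[1][0] = 2×0 + -1×-1 = 1
C[1][1] = 2×-1 + -1×1 = -3
Result: [[-2, 2], [1, -3]]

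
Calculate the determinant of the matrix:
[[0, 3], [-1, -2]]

For a 2×2 matrix [[a, b], [c, d]], det = ad - bc
det = (0)(-2) - (3)(-1) = 0 - -3 = 3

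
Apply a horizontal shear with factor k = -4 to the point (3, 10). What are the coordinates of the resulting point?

Shear matrix for horizontal shear with factor k = -4:
[[1, -4], [0, 1]]
Result: (3, 10) → (-37, 10)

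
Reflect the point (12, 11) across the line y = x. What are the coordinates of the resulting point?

Reflection across line y = x: (12, 11) → (11, 12)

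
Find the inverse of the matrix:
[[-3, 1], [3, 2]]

For [[a,b],[c,d]], inverse = (1/det)·[[d,-b],[-c,a]]
det = (-3)(2) - (1)(3) = -6 - 3 = -9
Inverse = (1/-9)·[[2, -1], [-3, -3]]
= [[-2/9, 1/9], [1/3, 1/3]]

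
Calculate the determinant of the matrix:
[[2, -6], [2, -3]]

For a 2×2 matrix [[a, b], [c, d]], det = ad - bc
det = (2)(-3) - (-6)(2) = -6 - -12 = 6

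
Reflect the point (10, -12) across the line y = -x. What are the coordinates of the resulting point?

Reflection across line y = -x: (10, -12) → (12, -10)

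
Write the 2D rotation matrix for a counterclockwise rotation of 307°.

Rotation matrix formula: [[cos θ, -sin θ], [sin θ, cos θ]]
For θ = 307°:
cos(307°) = 0.6018
sin(307°) = -0.7986
Result: [[0.6018, 0.7986], [-0.7986, 0.6018]]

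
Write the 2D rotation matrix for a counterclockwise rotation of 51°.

Rotation matrix formula: [[cos θ, -sin θ], [sin θ, cos θ]]
For θ = 51°:
cos(51°) = 0.6293
sin(51°) = 0.7771
Result: [[0.6293, -0.7771], [0.7771, 0.6293]]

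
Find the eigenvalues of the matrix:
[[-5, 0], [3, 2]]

Characteristic equation: det(A - λI) = 0
λ² - (trace)λ + (det) = 0
trace = -5 + 2 = -3, det = (-5)(2) - (0)(3) = -10
λ² - (-3)λ + (-10) = 0
λ = (-3 ± √((-3)² - 4·(-10))) / 2 = (-3 ± √49) / 2
Solving: λ = -5, 2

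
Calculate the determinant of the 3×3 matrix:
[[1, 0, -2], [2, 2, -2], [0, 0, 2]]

Expansion along first row:
det = 1·det([[2,-2],[0,2]]) - 0·det([[2,-2],[0,2]]) + -2·det([[2,2],[0,0]])
    = 1·(2·2 - -2·0) - 0·(2·2 - -2·0) + -2·(2·0 - 2·0)
    = 1·4 - 0·4 + -2·0
    = 4 + 0 + 0 = 4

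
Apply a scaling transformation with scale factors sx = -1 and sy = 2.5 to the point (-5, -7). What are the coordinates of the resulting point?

Scaling matrix:
[[-1, 0], [0, 2.50]]
Result: (-5 × -1, -7 × 2.5) = (5, -17.5)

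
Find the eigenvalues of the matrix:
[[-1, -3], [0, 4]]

Characteristic equation: det(A - λI) = 0
λ² - (trace)λ + (det) = 0
trace = -1 + 4 = 3, det = (-1)(4) - (-3)(0) = -4
λ² - (3)λ + (-4) = 0
λ = (3 ± √((3)² - 4·(-4))) / 2 = (3 ± √25) / 2
Solving: λ = -1, 4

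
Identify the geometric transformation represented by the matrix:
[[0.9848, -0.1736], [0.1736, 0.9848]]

This matrix represents: rotation by 10° counterclockwise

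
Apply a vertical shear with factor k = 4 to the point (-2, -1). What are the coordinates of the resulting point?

Shear matrix for vertical shear with factor k = 4:
[[1, 0], [4, 1]]
Result: (-2, -1) → (-2, -9)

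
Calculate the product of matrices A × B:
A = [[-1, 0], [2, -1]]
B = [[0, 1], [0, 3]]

Matrix multiplication:
C[0][0] = -1×0 + 0×0 = 0
C[0][1] = -1×1 + 0×3 = -1
C[1][0] = 2×0 + -1×0 = 0
C[1][1] = 2×1 + -1×3 = -1
Result: [[0, -1], [0, -1]]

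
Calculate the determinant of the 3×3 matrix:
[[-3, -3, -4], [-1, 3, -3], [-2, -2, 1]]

Expansion along first row:
det = -3·det([[3,-3],[-2,1]]) - -3·det([[-1,-3],[-2,1]]) + -4·det([[-1,3],[-2,-2]])
    = -3·(3·1 - -3·-2) - -3·(-1·1 - -3·-2) + -4·(-1·-2 - 3·-2)
    = -3·-3 - -3·-7 + -4·8
    = 9 + -21 + -32 = -44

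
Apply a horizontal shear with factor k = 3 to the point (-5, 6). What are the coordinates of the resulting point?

Shear matrix for horizontal shear with factor k = 3:
[[1, 3], [0, 1]]
Result: (-5, 6) → (13, 6)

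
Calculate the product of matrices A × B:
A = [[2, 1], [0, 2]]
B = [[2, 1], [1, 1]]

Matrix multiplication:
C[0][0] = 2×2 + 1×1 = 5
C[0][1] = 2×1 + 1×1 = 3
C[1][0] = 0×2 + 2×1 = 2
C[1][1] = 0×1 + 2×1 = 2
Result: [[5, 3], [2, 2]]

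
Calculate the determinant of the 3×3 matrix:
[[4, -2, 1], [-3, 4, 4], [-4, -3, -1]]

Expansion along first row:
det = 4·det([[4,4],[-3,-1]]) - -2·det([[-3,4],[-4,-1]]) + 1·det([[-3,4],[-4,-3]])
    = 4·(4·-1 - 4·-3) - -2·(-3·-1 - 4·-4) + 1·(-3·-3 - 4·-4)
    = 4·8 - -2·19 + 1·25
    = 32 + 38 + 25 = 95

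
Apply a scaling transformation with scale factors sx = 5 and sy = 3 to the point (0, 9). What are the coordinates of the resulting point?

Scaling matrix:
[[5, 0], [0, 3]]
Result: (0 × 5, 9 × 3) = (0, 27)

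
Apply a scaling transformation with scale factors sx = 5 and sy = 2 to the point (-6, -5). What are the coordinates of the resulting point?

Scaling matrix:
[[5, 0], [0, 2]]
Result: (-6 × 5, -5 × 2) = (-30, -10)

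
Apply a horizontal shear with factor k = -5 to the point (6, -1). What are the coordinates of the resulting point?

Shear matrix for horizontal shear with factor k = -5:
[[1, -5], [0, 1]]
Result: (6, -1) → (11, -1)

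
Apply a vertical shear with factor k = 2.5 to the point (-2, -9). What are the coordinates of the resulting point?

Shear matrix for vertical shear with factor k = 2.5:
[[1, 0], [2.50, 1]]
Result: (-2, -9) → (-2, -14)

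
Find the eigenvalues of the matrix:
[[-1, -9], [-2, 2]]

Characteristic equation: det(A - λI) = 0
λ² - (trace)λ + (det) = 0
trace = -1 + 2 = 1, det = (-1)(2) - (-9)(-2) = -20
λ² - (1)λ + (-20) = 0
λ = (1 ± √((1)² - 4·(-20))) / 2 = (1 ± √81) / 2
Solving: λ = -4, 5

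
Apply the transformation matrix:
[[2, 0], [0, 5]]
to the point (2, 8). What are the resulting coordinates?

Matrix multiplication:
[[2, 0], [0, 5]] × [2, 8]ᵀ
= [(2)(2) + (0)(8), (0)(2) + (5)(8)]ᵀ
= [4, 40]ᵀ
Result: (4, 40)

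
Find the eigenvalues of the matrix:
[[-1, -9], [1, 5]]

Characteristic equation: det(A - λI) = 0
λ² - (trace)λ + (det) = 0
trace = -1 + 5 = 4, det = (-1)(5) - (-9)(1) = 4
λ² - (4)λ + (4) = 0
λ = (4 ± √((4)² - 4·(4))) / 2 = (4 ± √0) / 2
Solving: λ = 2, 2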